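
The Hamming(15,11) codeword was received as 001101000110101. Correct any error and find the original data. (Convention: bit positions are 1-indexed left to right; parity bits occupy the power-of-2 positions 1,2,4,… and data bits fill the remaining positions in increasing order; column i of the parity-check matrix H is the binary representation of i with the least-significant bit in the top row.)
Syndrome s = H · r^T (mod 2), r = 001101000110101:
  s[0] = (101010101010101)·(001101000110101) mod 2 = 0+0+1+0+0+0+0+0+0+0+1+0+1+0+1 mod 2 = 0
  s[1] = (011001100110011)·(001101000110101) mod 2 = 0+0+1+0+0+1+0+0+0+1+1+0+0+0+1 mod 2 = 1
  s[2] = (000111100001111)·(001101000110101) mod 2 = 0+0+0+1+0+1+0+0+0+0+0+0+1+0+1 mod 2 = 0
  s[3] = (000000011111111)·(001101000110101) mod 2 = 0+0+0+0+0+0+0+0+0+1+1+0+1+0+1 mod 2 = 0
Syndrome = 0100
Column 2 of H equals this syndrome → error at bit 2 (1-indexed).
Flip bit 2: 001101000110101 → 011101000110101
Extract data bits at positions {3,5,6,7,9,10,11,12,13,14,15}: 10100110101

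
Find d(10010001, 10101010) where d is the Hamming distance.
XOR = 00111011, count of 1s = 5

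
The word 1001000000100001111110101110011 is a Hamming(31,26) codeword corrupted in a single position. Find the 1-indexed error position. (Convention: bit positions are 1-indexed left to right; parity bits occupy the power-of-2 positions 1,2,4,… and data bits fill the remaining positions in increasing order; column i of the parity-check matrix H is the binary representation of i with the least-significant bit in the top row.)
Syndrome s = H · r^T (mod 2), r = 1001000000100001111110101110011:
  s[0] = (1010101010101010101010101010101)·(1001000000100001111110101110011) mod 2 = 1+0+0+0+0+0+0+0+0+0+1+0+0+0+0+0+1+0+1+0+1+0+1+0+1+0+1+0+0+0+1 mod 2 = 1
  s[1] = (0110011001100110011001100110011)·(1001000000100001111110101110011) mod 2 = 0+0+0+0+0+0+0+0+0+0+1+0+0+0+0+0+0+1+1+0+0+0+1+0+0+1+1+0+0+1+1 mod 2 = 0
  s[2] = (0001111000011110000111100001111)·(1001000000100001111110101110011) mod 2 = 0+0+0+1+0+0+0+0+0+0+0+0+0+0+0+0+0+0+0+1+1+0+1+0+0+0+0+0+0+1+1 mod 2 = 0
  s[3] = (0000000111111110000000011111111)·(1001000000100001111110101110011) mod 2 = 0+0+0+0+0+0+0+0+0+0+1+0+0+0+0+0+0+0+0+0+0+0+0+0+1+1+1+0+0+1+1 mod 2 = 0
  s[4] = (0000000000000001111111111111111)·(1001000000100001111110101110011) mod 2 = 0+0+0+0+0+0+0+0+0+0+0+0+0+0+0+1+1+1+1+1+1+0+1+0+1+1+1+0+0+1+1 mod 2 = 0
Syndrome = 10000
Column i of H is the binary representation of i, so the syndrome is the binary index of the flipped bit.
Read s = 10000 with s[0] as LSB: 1·2^0 + 0·2^1 + 0·2^2 + 0·2^3 + 0·2^4 = 1.
Error is at bit position 1.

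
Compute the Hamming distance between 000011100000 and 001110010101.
XOR = 001101110101, count of 1s = 7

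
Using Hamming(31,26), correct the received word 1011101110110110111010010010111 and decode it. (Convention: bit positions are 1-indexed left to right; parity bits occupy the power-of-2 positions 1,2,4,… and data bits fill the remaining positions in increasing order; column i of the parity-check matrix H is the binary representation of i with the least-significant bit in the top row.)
Syndrome s = H · r^T (mod 2), r = 1011101110110110111010010010111:
  s[0] = (1010101010101010101010101010101)·(1011101110110110111010010010111) mod 2 = 1+0+1+0+1+0+1+0+1+0+1+0+0+0+1+0+1+0+1+0+1+0+0+0+0+0+1+0+1+0+1 mod 2 = 1
  s[1] = (0110011001100110011001100110011)·(1011101110110110111010010010111) mod 2 = 0+0+1+0+0+0+1+0+0+0+1+0+0+1+1+0+0+1+1+0+0+0+0+0+0+0+1+0+0+1+1 mod 2 = 0
  s[2] = (0001111000011110000111100001111)·(1011101110110110111010010010111) mod 2 = 0+0+0+1+1+0+1+0+0+0+0+1+0+1+1+0+0+0+0+0+1+0+0+0+0+0+0+0+1+1+1 mod 2 = 0
  s[3] = (0000000111111110000000011111111)·(1011101110110110111010010010111) mod 2 = 0+0+0+0+0+0+0+1+1+0+1+1+0+1+1+0+0+0+0+0+0+0+0+1+0+0+1+0+1+1+1 mod 2 = 1
  s[4] = (0000000000000001111111111111111)·(1011101110110110111010010010111) mod 2 = 0+0+0+0+0+0+0+0+0+0+0+0+0+0+0+0+1+1+1+0+1+0+0+1+0+0+1+0+1+1+1 mod 2 = 1
Syndrome = 10011
Column 25 of H equals this syndrome → error at bit 25 (1-indexed).
Flip bit 25: 1011101110110110111010010010111 → 1011101110110110111010011010111
Extract data bits at positions {3,5,6,7,9,10,11,12,13,14,15,17,18,19,20,21,22,23,24,25,26,27,28,29,30,31}: 11011011011111010011010111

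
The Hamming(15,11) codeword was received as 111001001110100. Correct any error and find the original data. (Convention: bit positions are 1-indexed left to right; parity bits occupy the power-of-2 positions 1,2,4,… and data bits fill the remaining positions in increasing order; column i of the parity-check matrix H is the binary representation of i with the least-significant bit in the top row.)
Syndrome s = H · r^T (mod 2), r = 111001001110100:
  s[0] = (101010101010101)·(111001001110100) mod 2 = 1+0+1+0+0+0+0+0+1+0+1+0+1+0+0 mod 2 = 1
  s[1] = (011001100110011)·(111001001110100) mod 2 = 0+1+1+0+0+1+0+0+0+1+1+0+0+0+0 mod 2 = 1
  s[2] = (000111100001111)·(111001001110100) mod 2 = 0+0+0+0+0+1+0+0+0+0+0+0+1+0+0 mod 2 = 0
  s[3] = (000000011111111)·(111001001110100) mod 2 = 0+0+0+0+0+0+0+0+1+1+1+0+1+0+0 mod 2 = 0
Syndrome = 1100
Column 3 of H equals this syndrome → error at bit 3 (1-indexed).
Flip bit 3: 111001001110100 → 110001001110100
Extract data bits at positions {3,5,6,7,9,10,11,12,13,14,15}: 00101110100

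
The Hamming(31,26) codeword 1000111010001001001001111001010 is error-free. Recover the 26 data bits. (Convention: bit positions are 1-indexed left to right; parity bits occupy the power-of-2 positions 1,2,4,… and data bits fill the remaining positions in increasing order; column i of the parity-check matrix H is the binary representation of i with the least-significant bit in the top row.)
Parity bits occupy power-of-2 positions; data bits are at positions {3,5,6,7,9,10,11,12,13,14,15,17,18,19,20,21,22,23,24,25,26,27,28,29,30,31} (1-indexed).
Extract: c[3]=0 c[5]=1 c[6]=1 c[7]=1 c[9]=1 c[10]=0 c[11]=0 c[12]=0 c[13]=1 c[14]=0 c[15]=0 c[17]=0 c[18]=0 c[19]=1 c[20]=0 c[21]=0 c[22]=1 c[23]=1 c[24]=1 c[25]=1 c[26]=0 c[27]=0 c[28]=1 c[29]=0 c[30]=1 c[31]=0
Data = 01111000100001001111001010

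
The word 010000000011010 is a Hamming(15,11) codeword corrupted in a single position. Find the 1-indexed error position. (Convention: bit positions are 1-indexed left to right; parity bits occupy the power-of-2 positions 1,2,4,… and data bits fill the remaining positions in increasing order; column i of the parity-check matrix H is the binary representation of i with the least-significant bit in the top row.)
Syndrome s = H · r^T (mod 2), r = 010000000011010:
  s[0] = (101010101010101)·(010000000011010) mod 2 = 0+0+0+0+0+0+0+0+0+0+1+0+0+0+0 mod 2 = 1
  s[1] = (011001100110011)·(010000000011010) mod 2 = 0+1+0+0+0+0+0+0+0+0+1+0+0+1+0 mod 2 = 1
  s[2] = (000111100001111)·(010000000011010) mod 2 = 0+0+0+0+0+0+0+0+0+0+0+1+0+1+0 mod 2 = 0
  s[3] = (000000011111111)·(010000000011010) mod 2 = 0+0+0+0+0+0+0+0+0+0+1+1+0+1+0 mod 2 = 1
Syndrome = 1101
Column i of H is the binary representation of i, so the syndrome is the binary index of the flipped bit.
Read s = 1101 with s[0] as LSB: 1·2^0 + 1·2^1 + 0·2^2 + 1·2^3 = 11.
Error is at bit position 11.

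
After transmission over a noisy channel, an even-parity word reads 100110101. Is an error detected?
Sum of received bits: 1+0+0+1+1+0+1+0+1 = 5; 5 mod 2 = 1. Result is 1 ≠ 0 → error detected.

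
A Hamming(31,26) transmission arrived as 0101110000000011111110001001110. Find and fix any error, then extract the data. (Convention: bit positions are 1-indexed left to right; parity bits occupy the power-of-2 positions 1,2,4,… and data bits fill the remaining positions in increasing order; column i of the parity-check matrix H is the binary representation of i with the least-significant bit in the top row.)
Syndrome s = H · r^T (mod 2), r = 0101110000000011111110001001110:
  s[0] = (1010101010101010101010101010101)·(0101110000000011111110001001110) mod 2 = 0+0+0+0+1+0+0+0+0+0+0+0+0+0+1+0+1+0+1+0+1+0+0+0+1+0+0+0+1+0+0 mod 2 = 1
  s[1] = (0110011001100110011001100110011)·(0101110000000011111110001001110) mod 2 = 0+1+0+0+0+1+0+0+0+0+0+0+0+0+1+0+0+1+1+0+0+0+0+0+0+0+0+0+0+1+0 mod 2 = 0
  s[2] = (0001111000011110000111100001111)·(0101110000000011111110001001110) mod 2 = 0+0+0+1+1+1+0+0+0+0+0+0+0+0+1+0+0+0+0+1+1+0+0+0+0+0+0+1+1+1+0 mod 2 = 1
  s[3] = (0000000111111110000000011111111)·(0101110000000011111110001001110) mod 2 = 0+0+0+0+0+0+0+0+0+0+0+0+0+0+1+0+0+0+0+0+0+0+0+0+1+0+0+1+1+1+0 mod 2 = 1
  s[4] = (0000000000000001111111111111111)·(0101110000000011111110001001110) mod 2 = 0+0+0+0+0+0+0+0+0+0+0+0+0+0+0+1+1+1+1+1+1+0+0+0+1+0+0+1+1+1+0 mod 2 = 0
Syndrome = 10110
Column 13 of H equals this syndrome → error at bit 13 (1-indexed).
Flip bit 13: 0101110000000011111110001001110 → 0101110000001011111110001001110
Extract data bits at positions {3,5,6,7,9,10,11,12,13,14,15,17,18,19,20,21,22,23,24,25,26,27,28,29,30,31}: 01100000101111110001001110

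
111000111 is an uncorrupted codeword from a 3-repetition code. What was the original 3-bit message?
Split into 3-bit blocks: 111 000 111
Data = 101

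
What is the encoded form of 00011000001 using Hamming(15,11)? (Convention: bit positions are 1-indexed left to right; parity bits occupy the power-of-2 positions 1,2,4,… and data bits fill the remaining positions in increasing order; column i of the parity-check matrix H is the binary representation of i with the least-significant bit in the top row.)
Codeword c = d · G (mod 2), d = 00011000001:
  c[0] = d·G[:,0] = (00011000001)·(11011010101) mod 2 = 0+0+0+1+1+0+0+0+0+0+1 mod 2 = 1
  c[1] = d·G[:,1] = (00011000001)·(10110110011) mod 2 = 0+0+0+1+0+0+0+0+0+0+1 mod 2 = 0
  c[2] = d·G[:,2] = (00011000001)·(10000000000) mod 2 = 0+0+0+0+0+0+0+0+0+0+0 mod 2 = 0
  c[3] = d·G[:,3] = (00011000001)·(01110001111) mod 2 = 0+0+0+1+0+0+0+0+0+0+1 mod 2 = 0
  c[4] = d·G[:,4] = (00011000001)·(01000000000) mod 2 = 0+0+0+0+0+0+0+0+0+0+0 mod 2 = 0
  c[5] = d·G[:,5] = (00011000001)·(00100000000) mod 2 = 0+0+0+0+0+0+0+0+0+0+0 mod 2 = 0
  c[6] = d·G[:,6] = (00011000001)·(00010000000) mod 2 = 0+0+0+1+0+0+0+0+0+0+0 mod 2 = 1
  c[7] = d·G[:,7] = (00011000001)·(00001111111) mod 2 = 0+0+0+0+1+0+0+0+0+0+1 mod 2 = 0
  c[8] = d·G[:,8] = (00011000001)·(00001000000) mod 2 = 0+0+0+0+1+0+0+0+0+0+0 mod 2 = 1
  c[9] = d·G[:,9] = (00011000001)·(00000100000) mod 2 = 0+0+0+0+0+0+0+0+0+0+0 mod 2 = 0
  c[10] = d·G[:,10] = (00011000001)·(00000010000) mod 2 = 0+0+0+0+0+0+0+0+0+0+0 mod 2 = 0
  c[11] = d·G[:,11] = (00011000001)·(00000001000) mod 2 = 0+0+0+0+0+0+0+0+0+0+0 mod 2 = 0
  c[12] = d·G[:,12] = (00011000001)·(00000000100) mod 2 = 0+0+0+0+0+0+0+0+0+0+0 mod 2 = 0
  c[13] = d·G[:,13] = (00011000001)·(00000000010) mod 2 = 0+0+0+0+0+0+0+0+0+0+0 mod 2 = 0
  c[14] = d·G[:,14] = (00011000001)·(00000000001) mod 2 = 0+0+0+0+0+0+0+0+0+0+1 mod 2 = 1
Codeword = 100000101000001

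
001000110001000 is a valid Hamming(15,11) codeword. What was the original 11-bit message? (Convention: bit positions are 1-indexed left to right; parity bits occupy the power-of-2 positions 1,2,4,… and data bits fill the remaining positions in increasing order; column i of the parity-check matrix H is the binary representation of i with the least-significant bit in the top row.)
Parity bits occupy power-of-2 positions; data bits are at positions {3,5,6,7,9,10,11,12,13,14,15} (1-indexed).
Extract: c[3]=1 c[5]=0 c[6]=0 c[7]=1 c[9]=0 c[10]=0 c[11]=0 c[12]=1 c[13]=0 c[14]=0 c[15]=0
Data = 10010001000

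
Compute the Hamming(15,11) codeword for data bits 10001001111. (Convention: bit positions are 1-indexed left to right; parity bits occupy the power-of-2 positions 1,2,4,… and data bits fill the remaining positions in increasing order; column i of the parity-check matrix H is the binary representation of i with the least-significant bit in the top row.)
Codeword c = d · G (mod 2), d = 10001001111:
  c[0] = d·G[:,0] = (10001001111)·(11011010101) mod 2 = 1+0+0+0+1+0+0+0+1+0+1 mod 2 = 0
  c[1] = d·G[:,1] = (10001001111)·(10110110011) mod 2 = 1+0+0+0+0+0+0+0+0+1+1 mod 2 = 1
  c[2] = d·G[:,2] = (10001001111)·(10000000000) mod 2 = 1+0+0+0+0+0+0+0+0+0+0 mod 2 = 1
  c[3] = d·G[:,3] = (10001001111)·(01110001111) mod 2 = 0+0+0+0+0+0+0+1+1+1+1 mod 2 = 0
  c[4] = d·G[:,4] = (10001001111)·(01000000000) mod 2 = 0+0+0+0+0+0+0+0+0+0+0 mod 2 = 0
  c[5] = d·G[:,5] = (10001001111)·(00100000000) mod 2 = 0+0+0+0+0+0+0+0+0+0+0 mod 2 = 0
  c[6] = d·G[:,6] = (10001001111)·(00010000000) mod 2 = 0+0+0+0+0+0+0+0+0+0+0 mod 2 = 0
  c[7] = d·G[:,7] = (10001001111)·(00001111111) mod 2 = 0+0+0+0+1+0+0+1+1+1+1 mod 2 = 1
  c[8] = d·G[:,8] = (10001001111)·(00001000000) mod 2 = 0+0+0+0+1+0+0+0+0+0+0 mod 2 = 1
  c[9] = d·G[:,9] = (10001001111)·(00000100000) mod 2 = 0+0+0+0+0+0+0+0+0+0+0 mod 2 = 0
  c[10] = d·G[:,10] = (10001001111)·(00000010000) mod 2 = 0+0+0+0+0+0+0+0+0+0+0 mod 2 = 0
  c[11] = d·G[:,11] = (10001001111)·(00000001000) mod 2 = 0+0+0+0+0+0+0+1+0+0+0 mod 2 = 1
  c[12] = d·G[:,12] = (10001001111)·(00000000100) mod 2 = 0+0+0+0+0+0+0+0+1+0+0 mod 2 = 1
  c[13] = d·G[:,13] = (10001001111)·(00000000010) mod 2 = 0+0+0+0+0+0+0+0+0+1+0 mod 2 = 1
  c[14] = d·G[:,14] = (10001001111)·(00000000001) mod 2 = 0+0+0+0+0+0+0+0+0+0+1 mod 2 = 1
Codeword = 011000011001111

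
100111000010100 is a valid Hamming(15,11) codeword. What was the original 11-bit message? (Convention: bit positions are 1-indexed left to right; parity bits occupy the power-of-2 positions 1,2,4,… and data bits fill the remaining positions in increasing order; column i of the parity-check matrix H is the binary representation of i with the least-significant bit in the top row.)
Parity bits occupy power-of-2 positions; data bits are at positions {3,5,6,7,9,10,11,12,13,14,15} (1-indexed).
Extract: c[3]=0 c[5]=1 c[6]=1 c[7]=0 c[9]=0 c[10]=0 c[11]=1 c[12]=0 c[13]=1 c[14]=0 c[15]=0
Data = 01100010100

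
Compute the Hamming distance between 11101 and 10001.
XOR = 01100, count of 1s = 2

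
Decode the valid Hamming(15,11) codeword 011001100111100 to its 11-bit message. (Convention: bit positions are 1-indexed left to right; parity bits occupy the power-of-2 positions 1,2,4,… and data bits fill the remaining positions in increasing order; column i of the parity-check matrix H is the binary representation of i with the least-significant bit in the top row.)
Parity bits occupy power-of-2 positions; data bits are at positions {3,5,6,7,9,10,11,12,13,14,15} (1-indexed).
Extract: c[3]=1 c[5]=0 c[6]=1 c[7]=1 c[9]=0 c[10]=1 c[11]=1 c[12]=1 c[13]=1 c[14]=0 c[15]=0
Data = 10110111100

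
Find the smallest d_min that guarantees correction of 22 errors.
Correcting t errors requires d_min ≥ 2t + 1 = 2·22 + 1 = 45.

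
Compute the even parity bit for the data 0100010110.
Sum of data bits: 0+1+0+0+0+1+0+1+1+0 = 4.
4 mod 2 = 0, so parity bit = 0.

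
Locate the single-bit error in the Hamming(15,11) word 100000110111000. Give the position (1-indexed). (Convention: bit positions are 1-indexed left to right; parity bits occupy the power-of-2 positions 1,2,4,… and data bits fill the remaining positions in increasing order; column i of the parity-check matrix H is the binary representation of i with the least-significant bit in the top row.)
Syndrome s = H · r^T (mod 2), r = 100000110111000:
  s[0] = (101010101010101)·(100000110111000) mod 2 = 1+0+0+0+0+0+1+0+0+0+1+0+0+0+0 mod 2 = 1
  s[1] = (011001100110011)·(100000110111000) mod 2 = 0+0+0+0+0+0+1+0+0+1+1+0+0+0+0 mod 2 = 1
  s[2] = (000111100001111)·(100000110111000) mod 2 = 0+0+0+0+0+0+1+0+0+0+0+1+0+0+0 mod 2 = 0
  s[3] = (000000011111111)·(100000110111000) mod 2 = 0+0+0+0+0+0+0+1+0+1+1+1+0+0+0 mod 2 = 0
Syndrome = 1100
Column i of H is the binary representation of i, so the syndrome is the binary index of the flipped bit.
Read s = 1100 with s[0] as LSB: 1·2^0 + 1·2^1 + 0·2^2 + 0·2^3 = 3.
Error is at bit position 3.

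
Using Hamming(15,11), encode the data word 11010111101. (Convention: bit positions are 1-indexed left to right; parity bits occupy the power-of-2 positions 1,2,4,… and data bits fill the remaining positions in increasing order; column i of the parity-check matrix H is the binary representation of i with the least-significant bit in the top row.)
Codeword c = d · G (mod 2), d = 11010111101:
  c[0] = d·G[:,0] = (11010111101)·(11011010101) mod 2 = 1+1+0+1+0+0+1+0+1+0+1 mod 2 = 0
  c[1] = d·G[:,1] = (11010111101)·(10110110011) mod 2 = 1+0+0+1+0+1+1+0+0+0+1 mod 2 = 1
  c[2] = d·G[:,2] = (11010111101)·(10000000000) mod 2 = 1+0+0+0+0+0+0+0+0+0+0 mod 2 = 1
  c[3] = d·G[:,3] = (11010111101)·(01110001111) mod 2 = 0+1+0+1+0+0+0+1+1+0+1 mod 2 = 1
  c[4] = d·G[:,4] = (11010111101)·(01000000000) mod 2 = 0+1+0+0+0+0+0+0+0+0+0 mod 2 = 1
  c[5] = d·G[:,5] = (11010111101)·(00100000000) mod 2 = 0+0+0+0+0+0+0+0+0+0+0 mod 2 = 0
  c[6] = d·G[:,6] = (11010111101)·(00010000000) mod 2 = 0+0+0+1+0+0+0+0+0+0+0 mod 2 = 1
  c[7] = d·G[:,7] = (11010111101)·(00001111111) mod 2 = 0+0+0+0+0+1+1+1+1+0+1 mod 2 = 1
  c[8] = d·G[:,8] = (11010111101)·(00001000000) mod 2 = 0+0+0+0+0+0+0+0+0+0+0 mod 2 = 0
  c[9] = d·G[:,9] = (11010111101)·(00000100000) mod 2 = 0+0+0+0+0+1+0+0+0+0+0 mod 2 = 1
  c[10] = d·G[:,10] = (11010111101)·(00000010000) mod 2 = 0+0+0+0+0+0+1+0+0+0+0 mod 2 = 1
  c[11] = d·G[:,11] = (11010111101)·(00000001000) mod 2 = 0+0+0+0+0+0+0+1+0+0+0 mod 2 = 1
  c[12] = d·G[:,12] = (11010111101)·(00000000100) mod 2 = 0+0+0+0+0+0+0+0+1+0+0 mod 2 = 1
  c[13] = d·G[:,13] = (11010111101)·(00000000010) mod 2 = 0+0+0+0+0+0+0+0+0+0+0 mod 2 = 0
  c[14] = d·G[:,14] = (11010111101)·(00000000001) mod 2 = 0+0+0+0+0+0+0+0+0+0+1 mod 2 = 1
Codeword = 011110110111101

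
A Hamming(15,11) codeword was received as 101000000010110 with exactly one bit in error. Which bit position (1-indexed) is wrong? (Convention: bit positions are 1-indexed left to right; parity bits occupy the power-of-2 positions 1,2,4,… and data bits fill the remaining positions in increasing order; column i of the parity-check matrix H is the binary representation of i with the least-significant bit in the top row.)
Syndrome s = H · r^T (mod 2), r = 101000000010110:
  s[0] = (101010101010101)·(101000000010110) mod 2 = 1+0+1+0+0+0+0+0+0+0+1+0+1+0+0 mod 2 = 0
  s[1] = (011001100110011)·(101000000010110) mod 2 = 0+0+1+0+0+0+0+0+0+0+1+0+0+1+0 mod 2 = 1
  s[2] = (000111100001111)·(101000000010110) mod 2 = 0+0+0+0+0+0+0+0+0+0+0+0+1+1+0 mod 2 = 0
  s[3] = (000000011111111)·(101000000010110) mod 2 = 0+0+0+0+0+0+0+0+0+0+1+0+1+1+0 mod 2 = 1
Syndrome = 0101
Column i of H is the binary representation of i, so the syndrome is the binary index of the flipped bit.
Read s = 0101 with s[0] as LSB: 0·2^0 + 1·2^1 + 0·2^2 + 1·2^3 = 10.
Error is at bit position 10.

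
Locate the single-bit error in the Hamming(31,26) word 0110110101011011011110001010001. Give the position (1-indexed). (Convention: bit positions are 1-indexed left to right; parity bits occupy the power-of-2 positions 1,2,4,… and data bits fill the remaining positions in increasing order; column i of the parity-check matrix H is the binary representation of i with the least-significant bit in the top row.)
Syndrome s = H · r^T (mod 2), r = 0110110101011011011110001010001:
  s[0] = (1010101010101010101010101010101)·(0110110101011011011110001010001) mod 2 = 0+0+1+0+1+0+0+0+0+0+0+0+1+0+1+0+0+0+1+0+1+0+0+0+1+0+1+0+0+0+1 mod 2 = 1
  s[1] = (0110011001100110011001100110011)·(0110110101011011011110001010001) mod 2 = 0+1+1+0+0+1+0+0+0+1+0+0+0+0+1+0+0+1+1+0+0+0+0+0+0+0+1+0+0+0+1 mod 2 = 1
  s[2] = (0001111000011110000111100001111)·(0110110101011011011110001010001) mod 2 = 0+0+0+0+1+1+0+0+0+0+0+1+1+0+1+0+0+0+0+1+1+0+0+0+0+0+0+0+0+0+1 mod 2 = 0
  s[3] = (0000000111111110000000011111111)·(0110110101011011011110001010001) mod 2 = 0+0+0+0+0+0+0+1+0+1+0+1+1+0+1+0+0+0+0+0+0+0+0+0+1+0+1+0+0+0+1 mod 2 = 0
  s[4] = (0000000000000001111111111111111)·(0110110101011011011110001010001) mod 2 = 0+0+0+0+0+0+0+0+0+0+0+0+0+0+0+1+0+1+1+1+1+0+0+0+1+0+1+0+0+0+1 mod 2 = 0
Syndrome = 11000
Column i of H is the binary representation of i, so the syndrome is the binary index of the flipped bit.
Read s = 11000 with s[0] as LSB: 1·2^0 + 1·2^1 + 0·2^2 + 0·2^3 + 0·2^4 = 3.
Error is at bit position 3.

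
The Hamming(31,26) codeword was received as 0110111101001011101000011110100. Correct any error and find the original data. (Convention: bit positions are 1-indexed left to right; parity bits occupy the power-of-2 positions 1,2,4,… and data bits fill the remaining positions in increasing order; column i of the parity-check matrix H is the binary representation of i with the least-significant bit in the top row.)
Syndrome s = H · r^T (mod 2), r = 0110111101001011101000011110100:
  s[0] = (1010101010101010101010101010101)·(0110111101001011101000011110100) mod 2 = 0+0+1+0+1+0+1+0+0+0+0+0+1+0+1+0+1+0+1+0+0+0+0+0+1+0+1+0+1+0+0 mod 2 = 0
  s[1] = (0110011001100110011001100110011)·(0110111101001011101000011110100) mod 2 = 0+1+1+0+0+1+1+0+0+1+0+0+0+0+1+0+0+0+1+0+0+0+0+0+0+1+1+0+0+0+0 mod 2 = 1
  s[2] = (0001111000011110000111100001111)·(0110111101001011101000011110100) mod 2 = 0+0+0+0+1+1+1+0+0+0+0+0+1+0+1+0+0+0+0+0+0+0+0+0+0+0+0+0+1+0+0 mod 2 = 0
  s[3] = (0000000111111110000000011111111)·(0110111101001011101000011110100) mod 2 = 0+0+0+0+0+0+0+1+0+1+0+0+1+0+1+0+0+0+0+0+0+0+0+1+1+1+1+0+1+0+0 mod 2 = 1
  s[4] = (0000000000000001111111111111111)·(0110111101001011101000011110100) mod 2 = 0+0+0+0+0+0+0+0+0+0+0+0+0+0+0+1+1+0+1+0+0+0+0+1+1+1+1+0+1+0+0 mod 2 = 0
Syndrome = 01010
Column 10 of H equals this syndrome → error at bit 10 (1-indexed).
Flip bit 10: 0110111101001011101000011110100 → 0110111100001011101000011110100
Extract data bits at positions {3,5,6,7,9,10,11,12,13,14,15,17,18,19,20,21,22,23,24,25,26,27,28,29,30,31}: 11110000101101000011110100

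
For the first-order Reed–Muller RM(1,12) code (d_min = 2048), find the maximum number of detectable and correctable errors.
Detection only: up to d_min − 1 = 2047 errors.
Correction: up to ⌊(d_min − 1)/2⌋ = ⌊2047/2⌋ = 1023 errors.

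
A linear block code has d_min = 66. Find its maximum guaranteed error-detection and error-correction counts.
(a) Detection requires d_min ≥ e+1, so e ≤ d_min − 1 = 65.
(b) Correction requires d_min ≥ 2t+1, so t ≤ ⌊(d_min − 1)/2⌋ = ⌊65/2⌋ = 32.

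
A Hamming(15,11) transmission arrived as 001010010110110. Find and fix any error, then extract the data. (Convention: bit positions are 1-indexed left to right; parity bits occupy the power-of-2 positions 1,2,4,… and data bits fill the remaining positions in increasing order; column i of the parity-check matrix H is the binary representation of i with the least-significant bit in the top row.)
Syndrome s = H · r^T (mod 2), r = 001010010110110:
  s[0] = (101010101010101)·(001010010110110) mod 2 = 0+0+1+0+1+0+0+0+0+0+1+0+1+0+0 mod 2 = 0
  s[1] = (011001100110011)·(001010010110110) mod 2 = 0+0+1+0+0+0+0+0+0+1+1+0+0+1+0 mod 2 = 0
  s[2] = (000111100001111)·(001010010110110) mod 2 = 0+0+0+0+1+0+0+0+0+0+0+0+1+1+0 mod 2 = 1
  s[3] = (000000011111111)·(001010010110110) mod 2 = 0+0+0+0+0+0+0+1+0+1+1+0+1+1+0 mod 2 = 1
Syndrome = 0011
Column 12 of H equals this syndrome → error at bit 12 (1-indexed).
Flip bit 12: 001010010110110 → 001010010111110
Extract data bits at positions {3,5,6,7,9,10,11,12,13,14,15}: 11000111110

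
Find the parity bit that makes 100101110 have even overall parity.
Sum of data bits: 1+0+0+1+0+1+1+1+0 = 5.
5 mod 2 = 1, so parity bit = 1.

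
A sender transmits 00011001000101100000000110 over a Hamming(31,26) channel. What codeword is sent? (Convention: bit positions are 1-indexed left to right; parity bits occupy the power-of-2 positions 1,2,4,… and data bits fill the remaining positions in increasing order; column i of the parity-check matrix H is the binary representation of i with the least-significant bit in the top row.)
Codeword c = d · G (mod 2), d = 00011001000101100000000110:
  c[0] = d·G[:,0] = (00011001000101100000000110)·(11011010101101010101010101) mod 2 = 0+0+0+1+1+0+0+0+0+0+0+1+0+1+0+0+0+0+0+0+0+0+0+1+0+0 mod 2 = 1
  c[1] = d·G[:,1] = (00011001000101100000000110)·(10110110011011001100110011) mod 2 = 0+0+0+1+0+0+0+0+0+0+0+0+0+1+0+0+0+0+0+0+0+0+0+0+1+0 mod 2 = 1
  c[2] = d·G[:,2] = (00011001000101100000000110)·(10000000000000000000000000) mod 2 = 0+0+0+0+0+0+0+0+0+0+0+0+0+0+0+0+0+0+0+0+0+0+0+0+0+0 mod 2 = 0
  c[3] = d·G[:,3] = (00011001000101100000000110)·(01110001111000111100001111) mod 2 = 0+0+0+1+0+0+0+1+0+0+0+0+0+0+1+0+0+0+0+0+0+0+0+1+1+0 mod 2 = 1
  c[4] = d·G[:,4] = (00011001000101100000000110)·(01000000000000000000000000) mod 2 = 0+0+0+0+0+0+0+0+0+0+0+0+0+0+0+0+0+0+0+0+0+0+0+0+0+0 mod 2 = 0
  c[5] = d·G[:,5] = (00011001000101100000000110)·(00100000000000000000000000) mod 2 = 0+0+0+0+0+0+0+0+0+0+0+0+0+0+0+0+0+0+0+0+0+0+0+0+0+0 mod 2 = 0
  c[6] = d·G[:,6] = (00011001000101100000000110)·(00010000000000000000000000) mod 2 = 0+0+0+1+0+0+0+0+0+0+0+0+0+0+0+0+0+0+0+0+0+0+0+0+0+0 mod 2 = 1
  c[7] = d·G[:,7] = (00011001000101100000000110)·(00001111111000000011111111) mod 2 = 0+0+0+0+1+0+0+1+0+0+0+0+0+0+0+0+0+0+0+0+0+0+0+1+1+0 mod 2 = 0
  c[8] = d·G[:,8] = (00011001000101100000000110)·(00001000000000000000000000) mod 2 = 0+0+0+0+1+0+0+0+0+0+0+0+0+0+0+0+0+0+0+0+0+0+0+0+0+0 mod 2 = 1
  c[9] = d·G[:,9] = (00011001000101100000000110)·(00000100000000000000000000) mod 2 = 0+0+0+0+0+0+0+0+0+0+0+0+0+0+0+0+0+0+0+0+0+0+0+0+0+0 mod 2 = 0
  c[10] = d·G[:,10] = (00011001000101100000000110)·(00000010000000000000000000) mod 2 = 0+0+0+0+0+0+0+0+0+0+0+0+0+0+0+0+0+0+0+0+0+0+0+0+0+0 mod 2 = 0
  c[11] = d·G[:,11] = (00011001000101100000000110)·(00000001000000000000000000) mod 2 = 0+0+0+0+0+0+0+1+0+0+0+0+0+0+0+0+0+0+0+0+0+0+0+0+0+0 mod 2 = 1
  c[12] = d·G[:,12] = (00011001000101100000000110)·(00000000100000000000000000) mod 2 = 0+0+0+0+0+0+0+0+0+0+0+0+0+0+0+0+0+0+0+0+0+0+0+0+0+0 mod 2 = 0
  c[13] = d·G[:,13] = (00011001000101100000000110)·(00000000010000000000000000) mod 2 = 0+0+0+0+0+0+0+0+0+0+0+0+0+0+0+0+0+0+0+0+0+0+0+0+0+0 mod 2 = 0
  c[14] = d·G[:,14] = (00011001000101100000000110)·(00000000001000000000000000) mod 2 = 0+0+0+0+0+0+0+0+0+0+0+0+0+0+0+0+0+0+0+0+0+0+0+0+0+0 mod 2 = 0
  c[15] = d·G[:,15] = (00011001000101100000000110)·(00000000000111111111111111) mod 2 = 0+0+0+0+0+0+0+0+0+0+0+1+0+1+1+0+0+0+0+0+0+0+0+1+1+0 mod 2 = 1
  c[16] = d·G[:,16] = (00011001000101100000000110)·(00000000000100000000000000) mod 2 = 0+0+0+0+0+0+0+0+0+0+0+1+0+0+0+0+0+0+0+0+0+0+0+0+0+0 mod 2 = 1
  c[17] = d·G[:,17] = (00011001000101100000000110)·(00000000000010000000000000) mod 2 = 0+0+0+0+0+0+0+0+0+0+0+0+0+0+0+0+0+0+0+0+0+0+0+0+0+0 mod 2 = 0
  c[18] = d·G[:,18] = (00011001000101100000000110)·(00000000000001000000000000) mod 2 = 0+0+0+0+0+0+0+0+0+0+0+0+0+1+0+0+0+0+0+0+0+0+0+0+0+0 mod 2 = 1
  c[19] = d·G[:,19] = (00011001000101100000000110)·(00000000000000100000000000) mod 2 = 0+0+0+0+0+0+0+0+0+0+0+0+0+0+1+0+0+0+0+0+0+0+0+0+0+0 mod 2 = 1
  c[20] = d·G[:,20] = (00011001000101100000000110)·(00000000000000010000000000) mod 2 = 0+0+0+0+0+0+0+0+0+0+0+0+0+0+0+0+0+0+0+0+0+0+0+0+0+0 mod 2 = 0
  c[21] = d·G[:,21] = (00011001000101100000000110)·(00000000000000001000000000) mod 2 = 0+0+0+0+0+0+0+0+0+0+0+0+0+0+0+0+0+0+0+0+0+0+0+0+0+0 mod 2 = 0
  c[22] = d·G[:,22] = (00011001000101100000000110)·(00000000000000000100000000) mod 2 = 0+0+0+0+0+0+0+0+0+0+0+0+0+0+0+0+0+0+0+0+0+0+0+0+0+0 mod 2 = 0
  c[23] = d·G[:,23] = (00011001000101100000000110)·(00000000000000000010000000) mod 2 = 0+0+0+0+0+0+0+0+0+0+0+0+0+0+0+0+0+0+0+0+0+0+0+0+0+0 mod 2 = 0
  c[24] = d·G[:,24] = (00011001000101100000000110)·(00000000000000000001000000) mod 2 = 0+0+0+0+0+0+0+0+0+0+0+0+0+0+0+0+0+0+0+0+0+0+0+0+0+0 mod 2 = 0
  c[25] = d·G[:,25] = (00011001000101100000000110)·(00000000000000000000100000) mod 2 = 0+0+0+0+0+0+0+0+0+0+0+0+0+0+0+0+0+0+0+0+0+0+0+0+0+0 mod 2 = 0
  c[26] = d·G[:,26] = (00011001000101100000000110)·(00000000000000000000010000) mod 2 = 0+0+0+0+0+0+0+0+0+0+0+0+0+0+0+0+0+0+0+0+0+0+0+0+0+0 mod 2 = 0
  c[27] = d·G[:,27] = (00011001000101100000000110)·(00000000000000000000001000) mod 2 = 0+0+0+0+0+0+0+0+0+0+0+0+0+0+0+0+0+0+0+0+0+0+0+0+0+0 mod 2 = 0
  c[28] = d·G[:,28] = (00011001000101100000000110)·(00000000000000000000000100) mod 2 = 0+0+0+0+0+0+0+0+0+0+0+0+0+0+0+0+0+0+0+0+0+0+0+1+0+0 mod 2 = 1
  c[29] = d·G[:,29] = (00011001000101100000000110)·(00000000000000000000000010) mod 2 = 0+0+0+0+0+0+0+0+0+0+0+0+0+0+0+0+0+0+0+0+0+0+0+0+1+0 mod 2 = 1
  c[30] = d·G[:,30] = (00011001000101100000000110)·(00000000000000000000000001) mod 2 = 0+0+0+0+0+0+0+0+0+0+0+0+0+0+0+0+0+0+0+0+0+0+0+0+0+0 mod 2 = 0
Codeword = 1101001010010001101100000000110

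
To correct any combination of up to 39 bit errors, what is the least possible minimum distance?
Correcting t errors requires d_min ≥ 2t + 1 = 2·39 + 1 = 79.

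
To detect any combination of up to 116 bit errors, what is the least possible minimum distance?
Detecting e errors requires d_min ≥ e + 1 = 116 + 1 = 117.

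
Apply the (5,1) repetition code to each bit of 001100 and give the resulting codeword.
Repeat each bit 5× and concatenate:
0→00000  0→00000  1→11111  1→11111  0→00000  0→00000
Codeword = 000000000011111111110000000000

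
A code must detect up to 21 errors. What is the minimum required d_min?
Detecting e errors requires d_min ≥ e + 1 = 21 + 1 = 22.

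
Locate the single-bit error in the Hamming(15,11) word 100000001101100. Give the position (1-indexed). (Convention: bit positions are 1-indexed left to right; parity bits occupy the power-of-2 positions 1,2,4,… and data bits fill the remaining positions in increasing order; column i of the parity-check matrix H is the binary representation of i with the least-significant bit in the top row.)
Syndrome s = H · r^T (mod 2), r = 100000001101100:
  s[0] = (101010101010101)·(100000001101100) mod 2 = 1+0+0+0+0+0+0+0+1+0+0+0+1+0+0 mod 2 = 1
  s[1] = (011001100110011)·(100000001101100) mod 2 = 0+0+0+0+0+0+0+0+0+1+0+0+0+0+0 mod 2 = 1
  s[2] = (000111100001111)·(100000001101100) mod 2 = 0+0+0+0+0+0+0+0+0+0+0+1+1+0+0 mod 2 = 0
  s[3] = (000000011111111)·(100000001101100) mod 2 = 0+0+0+0+0+0+0+0+1+1+0+1+1+0+0 mod 2 = 0
Syndrome = 1100
Column i of H is the binary representation of i, so the syndrome is the binary index of the flipped bit.
Read s = 1100 with s[0] as LSB: 1·2^0 + 1·2^1 + 0·2^2 + 0·2^3 = 3.
Error is at bit position 3.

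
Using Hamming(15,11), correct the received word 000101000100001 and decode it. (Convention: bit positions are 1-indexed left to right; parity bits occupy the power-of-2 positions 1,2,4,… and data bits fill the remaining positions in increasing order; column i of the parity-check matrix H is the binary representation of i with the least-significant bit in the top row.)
Syndrome s = H · r^T (mod 2), r = 000101000100001:
  s[0] = (101010101010101)·(000101000100001) mod 2 = 0+0+0+0+0+0+0+0+0+0+0+0+0+0+1 mod 2 = 1
  s[1] = (011001100110011)·(000101000100001) mod 2 = 0+0+0+0+0+1+0+0+0+1+0+0+0+0+1 mod 2 = 1
  s[2] = (000111100001111)·(000101000100001) mod 2 = 0+0+0+1+0+1+0+0+0+0+0+0+0+0+1 mod 2 = 1
  s[3] = (000000011111111)·(000101000100001) mod 2 = 0+0+0+0+0+0+0+0+0+1+0+0+0+0+1 mod 2 = 0
Syndrome = 1110
Column 7 of H equals this syndrome → error at bit 7 (1-indexed).
Flip bit 7: 000101000100001 → 000101100100001
Extract data bits at positions {3,5,6,7,9,10,11,12,13,14,15}: 00110100001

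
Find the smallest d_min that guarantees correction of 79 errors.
Correcting t errors requires d_min ≥ 2t + 1 = 2·79 + 1 = 159.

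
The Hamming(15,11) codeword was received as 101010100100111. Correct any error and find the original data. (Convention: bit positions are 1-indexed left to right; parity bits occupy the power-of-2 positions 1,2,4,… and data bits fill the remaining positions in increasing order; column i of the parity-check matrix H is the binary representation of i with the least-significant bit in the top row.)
Syndrome s = H · r^T (mod 2), r = 101010100100111:
  s[0] = (101010101010101)·(101010100100111) mod 2 = 1+0+1+0+1+0+1+0+0+0+0+0+1+0+1 mod 2 = 0
  s[1] = (011001100110011)·(101010100100111) mod 2 = 0+0+1+0+0+0+1+0+0+1+0+0+0+1+1 mod 2 = 1
  s[2] = (000111100001111)·(101010100100111) mod 2 = 0+0+0+0+1+0+1+0+0+0+0+0+1+1+1 mod 2 = 1
  s[3] = (000000011111111)·(101010100100111) mod 2 = 0+0+0+0+0+0+0+0+0+1+0+0+1+1+1 mod 2 = 0
Syndrome = 0110
Column 6 of H equals this syndrome → error at bit 6 (1-indexed).
Flip bit 6: 101010100100111 → 101011100100111
Extract data bits at positions {3,5,6,7,9,10,11,12,13,14,15}: 11110100111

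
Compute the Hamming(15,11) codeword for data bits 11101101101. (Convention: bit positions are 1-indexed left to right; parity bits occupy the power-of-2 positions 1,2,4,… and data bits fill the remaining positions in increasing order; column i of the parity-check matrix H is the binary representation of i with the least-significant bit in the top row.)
Codeword c = d · G (mod 2), d = 11101101101:
  c[0] = d·G[:,0] = (11101101101)·(11011010101) mod 2 = 1+1+0+0+1+0+0+0+1+0+1 mod 2 = 1
  c[1] = d·G[:,1] = (11101101101)·(10110110011) mod 2 = 1+0+1+0+0+1+0+0+0+0+1 mod 2 = 0
  c[2] = d·G[:,2] = (11101101101)·(10000000000) mod 2 = 1+0+0+0+0+0+0+0+0+0+0 mod 2 = 1
  c[3] = d·G[:,3] = (11101101101)·(01110001111) mod 2 = 0+1+1+0+0+0+0+1+1+0+1 mod 2 = 1
  c[4] = d·G[:,4] = (11101101101)·(01000000000) mod 2 = 0+1+0+0+0+0+0+0+0+0+0 mod 2 = 1
  c[5] = d·G[:,5] = (11101101101)·(00100000000) mod 2 = 0+0+1+0+0+0+0+0+0+0+0 mod 2 = 1
  c[6] = d·G[:,6] = (11101101101)·(00010000000) mod 2 = 0+0+0+0+0+0+0+0+0+0+0 mod 2 = 0
  c[7] = d·G[:,7] = (11101101101)·(00001111111) mod 2 = 0+0+0+0+1+1+0+1+1+0+1 mod 2 = 1
  c[8] = d·G[:,8] = (11101101101)·(00001000000) mod 2 = 0+0+0+0+1+0+0+0+0+0+0 mod 2 = 1
  c[9] = d·G[:,9] = (11101101101)·(00000100000) mod 2 = 0+0+0+0+0+1+0+0+0+0+0 mod 2 = 1
  c[10] = d·G[:,10] = (11101101101)·(00000010000) mod 2 = 0+0+0+0+0+0+0+0+0+0+0 mod 2 = 0
  c[11] = d·G[:,11] = (11101101101)·(00000001000) mod 2 = 0+0+0+0+0+0+0+1+0+0+0 mod 2 = 1
  c[12] = d·G[:,12] = (11101101101)·(00000000100) mod 2 = 0+0+0+0+0+0+0+0+1+0+0 mod 2 = 1
  c[13] = d·G[:,13] = (11101101101)·(00000000010) mod 2 = 0+0+0+0+0+0+0+0+0+0+0 mod 2 = 0
  c[14] = d·G[:,14] = (11101101101)·(00000000001) mod 2 = 0+0+0+0+0+0+0+0+0+0+1 mod 2 = 1
Codeword = 101111011101101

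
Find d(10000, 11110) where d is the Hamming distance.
XOR = 01110, count of 1s = 3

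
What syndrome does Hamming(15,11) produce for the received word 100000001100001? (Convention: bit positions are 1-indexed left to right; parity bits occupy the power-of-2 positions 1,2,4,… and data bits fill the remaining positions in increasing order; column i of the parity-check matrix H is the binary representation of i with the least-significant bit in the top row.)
Syndrome s = H · r^T (mod 2), r = 100000001100001:
  s[0] = (101010101010101)·(100000001100001) mod 2 = 1+0+0+0+0+0+0+0+1+0+0+0+0+0+1 mod 2 = 1
  s[1] = (011001100110011)·(100000001100001) mod 2 = 0+0+0+0+0+0+0+0+0+1+0+0+0+0+1 mod 2 = 0
  s[2] = (000111100001111)·(100000001100001) mod 2 = 0+0+0+0+0+0+0+0+0+0+0+0+0+0+1 mod 2 = 1
  s[3] = (000000011111111)·(100000001100001) mod 2 = 0+0+0+0+0+0+0+0+1+1+0+0+0+0+1 mod 2 = 1
Syndrome = 1011
Non-zero syndrome: error at position 13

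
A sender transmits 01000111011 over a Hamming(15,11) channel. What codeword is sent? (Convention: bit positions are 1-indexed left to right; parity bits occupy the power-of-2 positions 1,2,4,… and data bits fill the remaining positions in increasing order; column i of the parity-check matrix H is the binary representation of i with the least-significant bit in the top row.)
Codeword c = d · G (mod 2), d = 01000111011:
  c[0] = d·G[:,0] = (01000111011)·(11011010101) mod 2 = 0+1+0+0+0+0+1+0+0+0+1 mod 2 = 1
  c[1] = d·G[:,1] = (01000111011)·(10110110011) mod 2 = 0+0+0+0+0+1+1+0+0+1+1 mod 2 = 0
  c[2] = d·G[:,2] = (01000111011)·(10000000000) mod 2 = 0+0+0+0+0+0+0+0+0+0+0 mod 2 = 0
  c[3] = d·G[:,3] = (01000111011)·(01110001111) mod 2 = 0+1+0+0+0+0+0+1+0+1+1 mod 2 = 0
  c[4] = d·G[:,4] = (01000111011)·(01000000000) mod 2 = 0+1+0+0+0+0+0+0+0+0+0 mod 2 = 1
  c[5] = d·G[:,5] = (01000111011)·(00100000000) mod 2 = 0+0+0+0+0+0+0+0+0+0+0 mod 2 = 0
  c[6] = d·G[:,6] = (01000111011)·(00010000000) mod 2 = 0+0+0+0+0+0+0+0+0+0+0 mod 2 = 0
  c[7] = d·G[:,7] = (01000111011)·(00001111111) mod 2 = 0+0+0+0+0+1+1+1+0+1+1 mod 2 = 1
  c[8] = d·G[:,8] = (01000111011)·(00001000000) mod 2 = 0+0+0+0+0+0+0+0+0+0+0 mod 2 = 0
  c[9] = d·G[:,9] = (01000111011)·(00000100000) mod 2 = 0+0+0+0+0+1+0+0+0+0+0 mod 2 = 1
  c[10] = d·G[:,10] = (01000111011)·(00000010000) mod 2 = 0+0+0+0+0+0+1+0+0+0+0 mod 2 = 1
  c[11] = d·G[:,11] = (01000111011)·(00000001000) mod 2 = 0+0+0+0+0+0+0+1+0+0+0 mod 2 = 1
  c[12] = d·G[:,12] = (01000111011)·(00000000100) mod 2 = 0+0+0+0+0+0+0+0+0+0+0 mod 2 = 0
  c[13] = d·G[:,13] = (01000111011)·(00000000010) mod 2 = 0+0+0+0+0+0+0+0+0+1+0 mod 2 = 1
  c[14] = d·G[:,14] = (01000111011)·(00000000001) mod 2 = 0+0+0+0+0+0+0+0+0+0+1 mod 2 = 1
Codeword = 100010010111011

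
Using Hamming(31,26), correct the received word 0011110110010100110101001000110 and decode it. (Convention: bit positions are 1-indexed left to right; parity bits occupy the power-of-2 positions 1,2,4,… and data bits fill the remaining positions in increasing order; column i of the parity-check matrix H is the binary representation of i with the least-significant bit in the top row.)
Syndrome s = H · r^T (mod 2), r = 0011110110010100110101001000110:
  s[0] = (1010101010101010101010101010101)·(0011110110010100110101001000110) mod 2 = 0+0+1+0+1+0+0+0+1+0+0+0+0+0+0+0+1+0+0+0+0+0+0+0+1+0+0+0+1+0+0 mod 2 = 0
  s[1] = (0110011001100110011001100110011)·(0011110110010100110101001000110) mod 2 = 0+0+1+0+0+1+0+0+0+0+0+0+0+1+0+0+0+1+0+0+0+1+0+0+0+0+0+0+0+1+0 mod 2 = 0
  s[2] = (0001111000011110000111100001111)·(0011110110010100110101001000110) mod 2 = 0+0+0+1+1+1+0+0+0+0+0+1+0+1+0+0+0+0+0+1+0+1+0+0+0+0+0+0+1+1+0 mod 2 = 1
  s[3] = (0000000111111110000000011111111)·(0011110110010100110101001000110) mod 2 = 0+0+0+0+0+0+0+1+1+0+0+1+0+1+0+0+0+0+0+0+0+0+0+0+1+0+0+0+1+1+0 mod 2 = 1
  s[4] = (0000000000000001111111111111111)·(0011110110010100110101001000110) mod 2 = 0+0+0+0+0+0+0+0+0+0+0+0+0+0+0+0+1+1+0+1+0+1+0+0+1+0+0+0+1+1+0 mod 2 = 1
Syndrome = 00111
Column 28 of H equals this syndrome → error at bit 28 (1-indexed).
Flip bit 28: 0011110110010100110101001000110 → 0011110110010100110101001001110
Extract data bits at positions {3,5,6,7,9,10,11,12,13,14,15,17,18,19,20,21,22,23,24,25,26,27,28,29,30,31}: 11101001010110101001001110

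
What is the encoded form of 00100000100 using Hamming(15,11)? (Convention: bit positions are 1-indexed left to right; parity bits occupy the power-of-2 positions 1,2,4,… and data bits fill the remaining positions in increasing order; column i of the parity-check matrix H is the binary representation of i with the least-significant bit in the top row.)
Codeword c = d · G (mod 2), d = 00100000100:
  c[0] = d·G[:,0] = (00100000100)·(11011010101) mod 2 = 0+0+0+0+0+0+0+0+1+0+0 mod 2 = 1
  c[1] = d·G[:,1] = (00100000100)·(10110110011) mod 2 = 0+0+1+0+0+0+0+0+0+0+0 mod 2 = 1
  c[2] = d·G[:,2] = (00100000100)·(10000000000) mod 2 = 0+0+0+0+0+0+0+0+0+0+0 mod 2 = 0
  c[3] = d·G[:,3] = (00100000100)·(01110001111) mod 2 = 0+0+1+0+0+0+0+0+1+0+0 mod 2 = 0
  c[4] = d·G[:,4] = (00100000100)·(01000000000) mod 2 = 0+0+0+0+0+0+0+0+0+0+0 mod 2 = 0
  c[5] = d·G[:,5] = (00100000100)·(00100000000) mod 2 = 0+0+1+0+0+0+0+0+0+0+0 mod 2 = 1
  c[6] = d·G[:,6] = (00100000100)·(00010000000) mod 2 = 0+0+0+0+0+0+0+0+0+0+0 mod 2 = 0
  c[7] = d·G[:,7] = (00100000100)·(00001111111) mod 2 = 0+0+0+0+0+0+0+0+1+0+0 mod 2 = 1
  c[8] = d·G[:,8] = (00100000100)·(00001000000) mod 2 = 0+0+0+0+0+0+0+0+0+0+0 mod 2 = 0
  c[9] = d·G[:,9] = (00100000100)·(00000100000) mod 2 = 0+0+0+0+0+0+0+0+0+0+0 mod 2 = 0
  c[10] = d·G[:,10] = (00100000100)·(00000010000) mod 2 = 0+0+0+0+0+0+0+0+0+0+0 mod 2 = 0
  c[11] = d·G[:,11] = (00100000100)·(00000001000) mod 2 = 0+0+0+0+0+0+0+0+0+0+0 mod 2 = 0
  c[12] = d·G[:,12] = (00100000100)·(00000000100) mod 2 = 0+0+0+0+0+0+0+0+1+0+0 mod 2 = 1
  c[13] = d·G[:,13] = (00100000100)·(00000000010) mod 2 = 0+0+0+0+0+0+0+0+0+0+0 mod 2 = 0
  c[14] = d·G[:,14] = (00100000100)·(00000000001) mod 2 = 0+0+0+0+0+0+0+0+0+0+0 mod 2 = 0
Codeword = 110001010000100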